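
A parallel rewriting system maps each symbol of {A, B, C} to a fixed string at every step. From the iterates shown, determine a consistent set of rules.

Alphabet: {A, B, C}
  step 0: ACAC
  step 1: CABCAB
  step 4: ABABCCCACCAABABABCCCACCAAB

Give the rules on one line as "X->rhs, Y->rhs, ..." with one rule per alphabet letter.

A->C, B->CA, C->AB

  step 0 ⇒ step 1: ACAC ⇒ C·AB·C·AB
    A ↦ C
    C ↦ AB
    B ↦ CA  (constrained at step 1)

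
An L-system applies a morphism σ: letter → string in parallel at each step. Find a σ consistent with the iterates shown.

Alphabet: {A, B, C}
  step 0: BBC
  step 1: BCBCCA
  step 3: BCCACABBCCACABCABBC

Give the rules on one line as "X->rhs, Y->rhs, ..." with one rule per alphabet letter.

  step 0 ⇒ step 1: BBC ⇒ BC·BC·CA
    B ↦ BC
    C ↦ CA
    A ↦ B  (constrained at step 1)

A->B, B->BC, C->CA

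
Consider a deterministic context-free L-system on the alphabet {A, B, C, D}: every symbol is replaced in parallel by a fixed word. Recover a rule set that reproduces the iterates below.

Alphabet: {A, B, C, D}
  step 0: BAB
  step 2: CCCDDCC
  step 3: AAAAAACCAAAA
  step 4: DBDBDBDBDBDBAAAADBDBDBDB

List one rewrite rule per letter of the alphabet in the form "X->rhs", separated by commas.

A->DB, B->DD, C->AA, D->C

  step 3 ⇒ step 4: AAAAAACCAAAA ⇒ DB·DB·DB·DB·DB·DB·AA·AA·DB·DB·DB·DB
    A ↦ DB
    C ↦ AA
    B ↦ DD  (constrained at step 0)
  step 2 ⇒ step 3: CCCDDCC ⇒ AA·AA·AA·C·C·AA·AA
    D ↦ C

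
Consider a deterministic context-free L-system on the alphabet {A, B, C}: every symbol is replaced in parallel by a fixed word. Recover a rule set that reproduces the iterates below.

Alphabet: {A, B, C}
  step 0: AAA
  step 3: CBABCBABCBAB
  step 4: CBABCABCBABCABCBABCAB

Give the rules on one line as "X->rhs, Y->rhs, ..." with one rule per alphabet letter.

A->C, B->AB, C->CB

  step 3 ⇒ step 4: CBABCBABCBAB ⇒ CB·AB·C·AB·CB·AB·C·AB·CB·AB·C·AB
    A ↦ C
    B ↦ AB
    C ↦ CB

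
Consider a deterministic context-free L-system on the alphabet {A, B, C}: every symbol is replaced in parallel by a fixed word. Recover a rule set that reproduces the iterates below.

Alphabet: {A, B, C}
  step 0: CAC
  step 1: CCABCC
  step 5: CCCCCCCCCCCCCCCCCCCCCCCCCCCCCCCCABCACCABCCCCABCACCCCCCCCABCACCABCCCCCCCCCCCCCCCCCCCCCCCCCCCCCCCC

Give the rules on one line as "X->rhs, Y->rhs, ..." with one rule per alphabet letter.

  step 0 ⇒ step 1: CAC ⇒ CC·AB·CC
    A ↦ AB
    C ↦ CC
    B ↦ CA  (constrained at step 1)

A->AB, B->CA, C->CC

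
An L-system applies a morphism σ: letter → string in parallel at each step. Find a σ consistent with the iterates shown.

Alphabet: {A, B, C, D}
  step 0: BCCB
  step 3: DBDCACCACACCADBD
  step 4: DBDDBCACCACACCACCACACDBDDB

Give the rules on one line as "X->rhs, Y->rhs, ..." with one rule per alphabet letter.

A->C, B->D, C->CA, D->DB

  step 3 ⇒ step 4: DBDCACCACACCADBD ⇒ DB·D·DB·CA·C·CA·CA·C·CA·C·CA·CA·C·DB·D·DB
    A ↦ C
    B ↦ D
    C ↦ CA
    D ↦ DB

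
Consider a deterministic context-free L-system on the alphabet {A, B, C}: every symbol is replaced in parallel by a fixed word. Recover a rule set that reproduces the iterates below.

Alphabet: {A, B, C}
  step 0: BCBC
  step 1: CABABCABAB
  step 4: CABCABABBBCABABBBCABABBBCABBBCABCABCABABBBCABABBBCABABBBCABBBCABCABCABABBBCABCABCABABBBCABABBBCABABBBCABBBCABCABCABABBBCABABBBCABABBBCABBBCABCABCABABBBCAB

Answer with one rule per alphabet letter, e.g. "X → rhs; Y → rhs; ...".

  step 0 ⇒ step 1: BCBC ⇒ CAB·AB·CAB·AB
    B ↦ CAB
    C ↦ AB
    A ↦ BB  (constrained at step 1)

A->BB, B->CAB, C->AB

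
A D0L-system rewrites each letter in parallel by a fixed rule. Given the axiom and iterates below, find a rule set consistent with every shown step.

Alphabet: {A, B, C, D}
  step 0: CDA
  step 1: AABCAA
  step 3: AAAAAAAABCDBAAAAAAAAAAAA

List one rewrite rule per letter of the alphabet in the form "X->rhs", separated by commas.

  step 0 ⇒ step 1: CDA ⇒ AA·BC·AA
    A ↦ AA
    C ↦ AA
    D ↦ BC
    B ↦ DB  (constrained at step 1)

A->AA, B->DB, C->AA, D->BC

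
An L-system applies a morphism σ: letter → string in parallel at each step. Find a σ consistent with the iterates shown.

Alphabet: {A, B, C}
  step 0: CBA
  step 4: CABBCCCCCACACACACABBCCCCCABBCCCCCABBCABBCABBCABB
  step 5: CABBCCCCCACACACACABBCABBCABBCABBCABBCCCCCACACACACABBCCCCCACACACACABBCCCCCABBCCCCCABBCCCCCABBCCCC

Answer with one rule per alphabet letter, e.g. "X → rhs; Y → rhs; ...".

  step 4 ⇒ step 5: CABBCCCCCACACACACABBCCCCCABBCCCCCABBCABBCABBCABB ⇒ CA·BB·CC·CC·CA·CA·CA·CA·CA·BB·CA·BB·CA·BB·CA·BB·CA·BB·CC·CC·CA·CA·CA·CA·CA·BB·CC·CC·CA·CA·CA·CA·CA·BB·CC·CC·CA·BB·CC·CC·CA·BB·CC·CC·CA·BB·CC·CC
    A ↦ BB
    B ↦ CC
    C ↦ CA

A->BB, B->CC, C->CA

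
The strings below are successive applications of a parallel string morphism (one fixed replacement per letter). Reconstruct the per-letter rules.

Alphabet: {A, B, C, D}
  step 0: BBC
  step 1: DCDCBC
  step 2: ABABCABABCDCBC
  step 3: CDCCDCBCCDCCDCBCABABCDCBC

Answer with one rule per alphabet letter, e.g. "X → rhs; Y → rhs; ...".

  step 2 ⇒ step 3: ABABCABABCDCBC ⇒ C·DC·C·DC·BC·C·DC·C·DC·BC·ABA·BC·DC·BC
    A ↦ C
    B ↦ DC
    C ↦ BC
    D ↦ ABA

A->C, B->DC, C->BC, D->ABA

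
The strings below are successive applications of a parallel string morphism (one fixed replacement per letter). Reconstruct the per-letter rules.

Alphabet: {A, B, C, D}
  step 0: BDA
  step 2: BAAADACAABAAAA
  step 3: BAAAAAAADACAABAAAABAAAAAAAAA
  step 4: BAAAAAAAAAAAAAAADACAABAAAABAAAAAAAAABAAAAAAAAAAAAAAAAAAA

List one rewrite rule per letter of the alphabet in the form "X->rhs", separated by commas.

A->AA, B->BA, C->B, D->DAC

  step 3 ⇒ step 4: BAAAAAAADACAABAAAABAAAAAAAAA ⇒ BA·AA·AA·AA·AA·AA·AA·AA·DAC·AA·B·AA·AA·BA·AA·AA·AA·AA·BA·AA·AA·AA·AA·AA·AA·AA·AA·AA
    A ↦ AA
    B ↦ BA
    C ↦ B
    D ↦ DAC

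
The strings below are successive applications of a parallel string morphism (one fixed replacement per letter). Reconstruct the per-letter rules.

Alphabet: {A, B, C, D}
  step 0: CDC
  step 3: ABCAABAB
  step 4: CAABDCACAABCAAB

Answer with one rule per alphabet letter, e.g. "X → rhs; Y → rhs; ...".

  step 3 ⇒ step 4: ABCAABAB ⇒ CA·AB·D·CA·CA·AB·CA·AB
    A ↦ CA
    B ↦ AB
    C ↦ D
    D ↦ B  (constrained at step 0)

A->CA, B->AB, C->D, D->B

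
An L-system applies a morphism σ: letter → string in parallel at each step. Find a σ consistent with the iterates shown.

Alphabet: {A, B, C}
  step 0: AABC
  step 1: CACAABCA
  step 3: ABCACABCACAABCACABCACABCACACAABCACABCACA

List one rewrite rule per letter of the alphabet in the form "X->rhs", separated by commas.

  step 0 ⇒ step 1: AABC ⇒ CA·CA·A·BCA
    A ↦ CA
    B ↦ A
    C ↦ BCA

A->CA, B->A, C->BCA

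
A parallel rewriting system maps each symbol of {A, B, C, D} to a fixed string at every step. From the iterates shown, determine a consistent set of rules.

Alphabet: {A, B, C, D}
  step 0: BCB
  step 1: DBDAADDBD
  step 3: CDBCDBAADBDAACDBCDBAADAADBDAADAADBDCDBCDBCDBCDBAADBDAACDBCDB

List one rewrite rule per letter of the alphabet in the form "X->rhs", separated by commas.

A->CDB, B->DBD, C->AAD, D->AA

  step 0 ⇒ step 1: BCB ⇒ DBD·AAD·DBD
    B ↦ DBD
    C ↦ AAD
    A ↦ CDB  (constrained at step 1)
    D ↦ AA  (constrained at step 1)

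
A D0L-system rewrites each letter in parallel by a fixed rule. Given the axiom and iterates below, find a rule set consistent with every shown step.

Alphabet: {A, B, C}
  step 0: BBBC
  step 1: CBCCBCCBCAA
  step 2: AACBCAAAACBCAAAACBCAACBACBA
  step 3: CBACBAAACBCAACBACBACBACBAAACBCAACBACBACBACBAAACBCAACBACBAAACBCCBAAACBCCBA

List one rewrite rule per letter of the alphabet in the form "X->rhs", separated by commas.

A->CBA, B->CBC, C->AA

  step 2 ⇒ step 3: AACBCAAAACBCAAAACBCAACBACBA ⇒ CBA·CBA·AA·CBC·AA·CBA·CBA·CBA·CBA·AA·CBC·AA·CBA·CBA·CBA·CBA·AA·CBC·AA·CBA·CBA·AA·CBC·CBA·AA·CBC·CBA
    A ↦ CBA
    B ↦ CBC
    C ↦ AA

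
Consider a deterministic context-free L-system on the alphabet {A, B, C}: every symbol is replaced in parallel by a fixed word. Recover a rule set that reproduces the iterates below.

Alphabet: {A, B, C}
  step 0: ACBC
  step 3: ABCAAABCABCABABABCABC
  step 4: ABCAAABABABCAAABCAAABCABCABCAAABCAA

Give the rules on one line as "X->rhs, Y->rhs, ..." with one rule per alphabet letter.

A->AB, B->C, C->AA

  step 3 ⇒ step 4: ABCAAABCABCABABABCABC ⇒ AB·C·AA·AB·AB·AB·C·AA·AB·C·AA·AB·C·AB·C·AB·C·AA·AB·C·AA
    A ↦ AB
    B ↦ C
    C ↦ AA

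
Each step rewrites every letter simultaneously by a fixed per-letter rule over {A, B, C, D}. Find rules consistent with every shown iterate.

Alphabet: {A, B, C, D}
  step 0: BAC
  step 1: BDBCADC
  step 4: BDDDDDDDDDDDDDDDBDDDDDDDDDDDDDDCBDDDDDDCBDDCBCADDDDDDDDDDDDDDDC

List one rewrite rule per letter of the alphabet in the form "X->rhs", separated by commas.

  step 0 ⇒ step 1: BAC ⇒ BD·BCA·DC
    A ↦ BCA
    B ↦ BD
    C ↦ DC
    D ↦ DD  (constrained at step 1)

A->BCA, B->BD, C->DC, D->DD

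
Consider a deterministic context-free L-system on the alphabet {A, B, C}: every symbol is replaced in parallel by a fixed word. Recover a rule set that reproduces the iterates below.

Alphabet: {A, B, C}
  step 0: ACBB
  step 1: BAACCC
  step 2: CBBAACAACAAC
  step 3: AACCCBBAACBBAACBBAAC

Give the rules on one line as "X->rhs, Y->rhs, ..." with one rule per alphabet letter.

  step 2 ⇒ step 3: CBBAACAACAAC ⇒ AAC·C·C·B·B·AAC·B·B·AAC·B·B·AAC
    A ↦ B
    B ↦ C
    C ↦ AAC

A->B, B->C, C->AAC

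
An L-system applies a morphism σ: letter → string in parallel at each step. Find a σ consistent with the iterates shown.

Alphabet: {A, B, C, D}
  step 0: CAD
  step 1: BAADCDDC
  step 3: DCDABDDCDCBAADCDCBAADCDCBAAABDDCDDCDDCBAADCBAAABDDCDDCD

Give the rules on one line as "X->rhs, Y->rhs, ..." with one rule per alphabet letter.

A->DCD, B->ABD, C->BAA, D->DC

  step 0 ⇒ step 1: CAD ⇒ BAA·DCD·DC
    A ↦ DCD
    C ↦ BAA
    D ↦ DC
    B ↦ ABD  (constrained at step 1)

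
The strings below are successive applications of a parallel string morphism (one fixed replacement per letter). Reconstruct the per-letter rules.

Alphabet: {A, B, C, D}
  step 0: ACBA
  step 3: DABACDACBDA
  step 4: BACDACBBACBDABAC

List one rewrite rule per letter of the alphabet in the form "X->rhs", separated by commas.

A->C, B->DA, C->B, D->BA

  step 3 ⇒ step 4: DABACDACBDA ⇒ BA·C·DA·C·B·BA·C·B·DA·BA·C
    A ↦ C
    B ↦ DA
    C ↦ B
    D ↦ BA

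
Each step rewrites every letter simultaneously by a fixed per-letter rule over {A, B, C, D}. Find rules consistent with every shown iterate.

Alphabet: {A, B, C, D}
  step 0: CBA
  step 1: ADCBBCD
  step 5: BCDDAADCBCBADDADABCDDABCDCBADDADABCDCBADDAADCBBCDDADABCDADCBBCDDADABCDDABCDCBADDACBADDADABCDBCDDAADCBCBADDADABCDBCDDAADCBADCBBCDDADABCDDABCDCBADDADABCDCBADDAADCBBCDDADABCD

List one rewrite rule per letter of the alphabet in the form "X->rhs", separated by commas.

  step 0 ⇒ step 1: CBA ⇒ AD·CB·BCD
    A ↦ BCD
    B ↦ CB
    C ↦ AD
    D ↦ DA  (constrained at step 1)

A->BCD, B->CB, C->AD, D->DA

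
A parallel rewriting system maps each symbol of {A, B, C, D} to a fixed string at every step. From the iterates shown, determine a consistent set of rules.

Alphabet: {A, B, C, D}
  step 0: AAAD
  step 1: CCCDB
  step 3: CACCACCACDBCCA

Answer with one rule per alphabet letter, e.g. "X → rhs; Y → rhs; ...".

  step 0 ⇒ step 1: AAAD ⇒ C·C·C·DB
    A ↦ C
    D ↦ DB
    B ↦ C  (constrained at step 1)
    C ↦ CA  (constrained at step 1)

A->C, B->C, C->CA, D->DB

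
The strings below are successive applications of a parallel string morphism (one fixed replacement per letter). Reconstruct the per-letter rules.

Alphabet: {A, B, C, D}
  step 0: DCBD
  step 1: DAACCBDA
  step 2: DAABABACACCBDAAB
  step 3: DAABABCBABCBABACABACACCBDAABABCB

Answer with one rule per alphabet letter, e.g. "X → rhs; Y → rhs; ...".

  step 2 ⇒ step 3: DAABABACACCBDAAB ⇒ DA·AB·AB·CB·AB·CB·AB·AC·AB·AC·AC·CB·DA·AB·AB·CB
    A ↦ AB
    B ↦ CB
    C ↦ AC
    D ↦ DA

A->AB, B->CB, C->AC, D->DA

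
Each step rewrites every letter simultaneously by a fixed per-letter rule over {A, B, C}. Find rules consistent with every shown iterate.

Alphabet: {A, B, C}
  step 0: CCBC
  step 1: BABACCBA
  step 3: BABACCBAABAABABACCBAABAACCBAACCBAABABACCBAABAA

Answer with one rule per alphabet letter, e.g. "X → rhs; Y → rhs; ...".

A->BAA, B->CC, C->BA

  step 0 ⇒ step 1: CCBC ⇒ BA·BA·CC·BA
    B ↦ CC
    C ↦ BA
    A ↦ BAA  (constrained at step 1)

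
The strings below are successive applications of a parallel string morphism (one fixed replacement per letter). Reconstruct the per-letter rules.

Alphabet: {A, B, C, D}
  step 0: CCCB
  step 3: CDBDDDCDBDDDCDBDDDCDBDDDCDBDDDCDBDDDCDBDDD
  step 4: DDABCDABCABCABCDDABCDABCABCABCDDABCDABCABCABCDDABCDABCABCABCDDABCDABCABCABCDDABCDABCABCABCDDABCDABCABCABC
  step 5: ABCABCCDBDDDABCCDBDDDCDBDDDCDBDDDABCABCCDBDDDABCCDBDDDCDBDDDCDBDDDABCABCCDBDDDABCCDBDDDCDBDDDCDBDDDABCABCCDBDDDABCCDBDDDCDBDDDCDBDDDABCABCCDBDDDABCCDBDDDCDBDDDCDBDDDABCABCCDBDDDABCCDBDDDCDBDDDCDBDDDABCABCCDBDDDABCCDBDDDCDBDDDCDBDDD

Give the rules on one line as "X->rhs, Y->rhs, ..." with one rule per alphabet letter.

A->CDB, B->D, C->DD, D->ABC

  step 4 ⇒ step 5: DDABCDABCABCABCDDABCDABCABCABCDDABCDABCABCABCDDABCDABCABCABCDDABCDABCABCABCDDABCDABCABCABCDDABCDABCABCABC ⇒ ABC·ABC·CDB·D·DD·ABC·CDB·D·DD·CDB·D·DD·CDB·D·DD·ABC·ABC·CDB·D·DD·ABC·CDB·D·DD·CDB·D·DD·CDB·D·DD·ABC·ABC·CDB·D·DD·ABC·CDB·D·DD·CDB·D·DD·CDB·D·DD·ABC·ABC·CDB·D·DD·ABC·CDB·D·DD·CDB·D·DD·CDB·D·DD·ABC·ABC·CDB·D·DD·ABC·CDB·D·DD·CDB·D·DD·CDB·D·DD·ABC·ABC·CDB·D·DD·ABC·CDB·D·DD·CDB·D·DD·CDB·D·DD·ABC·ABC·CDB·D·DD·ABC·CDB·D·DD·CDB·D·DD·CDB·D·DD
    A ↦ CDB
    B ↦ D
    C ↦ DD
    D ↦ ABC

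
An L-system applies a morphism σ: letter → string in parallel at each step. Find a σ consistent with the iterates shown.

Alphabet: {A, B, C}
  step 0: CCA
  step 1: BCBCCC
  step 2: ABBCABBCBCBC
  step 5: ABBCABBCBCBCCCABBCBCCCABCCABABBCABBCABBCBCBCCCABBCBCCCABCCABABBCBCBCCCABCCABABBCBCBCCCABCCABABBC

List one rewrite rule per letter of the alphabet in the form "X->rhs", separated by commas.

  step 1 ⇒ step 2: BCBCCC ⇒ AB·BC·AB·BC·BC·BC
    B ↦ AB
    C ↦ BC
  step 0 ⇒ step 1: CCA ⇒ BC·BC·CC
    A ↦ CC

A->CC, B->AB, C->BC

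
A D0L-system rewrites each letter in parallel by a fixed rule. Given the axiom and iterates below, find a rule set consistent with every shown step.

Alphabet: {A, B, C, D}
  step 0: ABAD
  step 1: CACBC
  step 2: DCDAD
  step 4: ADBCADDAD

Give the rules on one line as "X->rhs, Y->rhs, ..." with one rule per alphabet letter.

A->C, B->A, C->D, D->BC

  step 1 ⇒ step 2: CACBC ⇒ D·C·D·A·D
    A ↦ C
    B ↦ A
    C ↦ D
  step 0 ⇒ step 1: ABAD ⇒ C·A·C·BC
    D ↦ BC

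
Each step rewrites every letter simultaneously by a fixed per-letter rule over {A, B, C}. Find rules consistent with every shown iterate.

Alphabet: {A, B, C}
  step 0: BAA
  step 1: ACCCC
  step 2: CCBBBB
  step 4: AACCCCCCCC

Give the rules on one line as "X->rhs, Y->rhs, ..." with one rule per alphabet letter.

A->CC, B->A, C->B

  step 1 ⇒ step 2: ACCCC ⇒ CC·B·B·B·B
    A ↦ CC
    C ↦ B
  step 0 ⇒ step 1: BAA ⇒ A·CC·CC
    B ↦ A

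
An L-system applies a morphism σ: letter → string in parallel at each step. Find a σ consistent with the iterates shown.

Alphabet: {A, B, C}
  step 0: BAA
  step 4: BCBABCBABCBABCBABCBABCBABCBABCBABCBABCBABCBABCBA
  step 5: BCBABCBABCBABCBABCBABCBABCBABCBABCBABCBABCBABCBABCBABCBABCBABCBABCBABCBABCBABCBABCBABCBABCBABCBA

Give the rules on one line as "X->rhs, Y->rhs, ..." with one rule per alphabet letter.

A->BA, B->BC, C->BA

  step 4 ⇒ step 5: BCBABCBABCBABCBABCBABCBABCBABCBABCBABCBABCBABCBA ⇒ BC·BA·BC·BA·BC·BA·BC·BA·BC·BA·BC·BA·BC·BA·BC·BA·BC·BA·BC·BA·BC·BA·BC·BA·BC·BA·BC·BA·BC·BA·BC·BA·BC·BA·BC·BA·BC·BA·BC·BA·BC·BA·BC·BA·BC·BA·BC·BA
    A ↦ BA
    B ↦ BC
    C ↦ BA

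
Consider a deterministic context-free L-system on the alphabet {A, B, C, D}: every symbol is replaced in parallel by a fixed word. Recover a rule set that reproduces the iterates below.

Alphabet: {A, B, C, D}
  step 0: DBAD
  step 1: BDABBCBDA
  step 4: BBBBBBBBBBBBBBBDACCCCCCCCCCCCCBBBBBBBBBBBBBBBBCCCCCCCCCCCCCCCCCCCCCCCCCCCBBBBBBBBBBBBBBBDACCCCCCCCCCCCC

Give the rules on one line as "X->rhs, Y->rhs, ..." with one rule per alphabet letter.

A->C, B->BB, C->CCC, D->BDA

  step 0 ⇒ step 1: DBAD ⇒ BDA·BB·C·BDA
    A ↦ C
    B ↦ BB
    D ↦ BDA
    C ↦ CCC  (constrained at step 1)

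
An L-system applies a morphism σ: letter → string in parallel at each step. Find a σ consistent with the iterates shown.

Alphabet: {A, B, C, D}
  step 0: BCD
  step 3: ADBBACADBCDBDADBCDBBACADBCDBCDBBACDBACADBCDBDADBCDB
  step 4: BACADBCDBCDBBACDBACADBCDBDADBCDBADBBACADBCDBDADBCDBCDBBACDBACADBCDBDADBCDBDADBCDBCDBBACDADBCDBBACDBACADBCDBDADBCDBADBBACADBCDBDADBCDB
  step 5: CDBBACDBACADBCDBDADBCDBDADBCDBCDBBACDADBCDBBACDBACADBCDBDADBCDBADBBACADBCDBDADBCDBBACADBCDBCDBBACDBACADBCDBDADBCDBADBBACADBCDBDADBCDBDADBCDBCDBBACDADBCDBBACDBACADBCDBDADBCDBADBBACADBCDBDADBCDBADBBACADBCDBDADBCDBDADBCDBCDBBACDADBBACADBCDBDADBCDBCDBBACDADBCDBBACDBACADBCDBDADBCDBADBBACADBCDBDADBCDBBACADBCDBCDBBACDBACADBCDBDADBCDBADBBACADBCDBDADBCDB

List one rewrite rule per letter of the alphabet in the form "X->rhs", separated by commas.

A->BAC, B->CDB, C->D, D->ADB

  step 4 ⇒ step 5: BACADBCDBCDBBACDBACADBCDBDADBCDBADBBACADBCDBDADBCDBCDBBACDBACADBCDBDADBCDBDADBCDBCDBBACDADBCDBBACDBACADBCDBDADBCDBADBBACADBCDBDADBCDB ⇒ CDB·BAC·D·BAC·ADB·CDB·D·ADB·CDB·D·ADB·CDB·CDB·BAC·D·ADB·CDB·BAC·D·BAC·ADB·CDB·D·ADB·CDB·ADB·BAC·ADB·CDB·D·ADB·CDB·BAC·ADB·CDB·CDB·BAC·D·BAC·ADB·CDB·D·ADB·CDB·ADB·BAC·ADB·CDB·D·ADB·CDB·D·ADB·CDB·CDB·BAC·D·ADB·CDB·BAC·D·BAC·ADB·CDB·D·ADB·CDB·ADB·BAC·ADB·CDB·D·ADB·CDB·ADB·BAC·ADB·CDB·D·ADB·CDB·D·ADB·CDB·CDB·BAC·D·ADB·BAC·ADB·CDB·D·ADB·CDB·CDB·BAC·D·ADB·CDB·BAC·D·BAC·ADB·CDB·D·ADB·CDB·ADB·BAC·ADB·CDB·D·ADB·CDB·BAC·ADB·CDB·CDB·BAC·D·BAC·ADB·CDB·D·ADB·CDB·ADB·BAC·ADB·CDB·D·ADB·CDB
    A ↦ BAC
    B ↦ CDB
    C ↦ D
    D ↦ ADB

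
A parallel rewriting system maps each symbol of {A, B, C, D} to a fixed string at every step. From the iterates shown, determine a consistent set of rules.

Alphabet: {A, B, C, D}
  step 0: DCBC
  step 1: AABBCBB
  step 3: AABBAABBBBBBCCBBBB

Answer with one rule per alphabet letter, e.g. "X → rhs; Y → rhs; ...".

  step 0 ⇒ step 1: DCBC ⇒ AA·BB·C·BB
    B ↦ C
    C ↦ BB
    D ↦ AA
    A ↦ DC  (constrained at step 1)

A->DC, B->C, C->BB, D->AA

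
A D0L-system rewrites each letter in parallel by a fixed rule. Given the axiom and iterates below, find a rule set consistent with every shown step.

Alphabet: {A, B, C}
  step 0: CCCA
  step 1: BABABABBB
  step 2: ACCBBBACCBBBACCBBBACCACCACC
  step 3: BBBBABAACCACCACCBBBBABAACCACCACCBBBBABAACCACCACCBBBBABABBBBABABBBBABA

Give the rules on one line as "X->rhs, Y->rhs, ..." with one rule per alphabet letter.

  step 2 ⇒ step 3: ACCBBBACCBBBACCBBBACCACCACC ⇒ BBB·BA·BA·ACC·ACC·ACC·BBB·BA·BA·ACC·ACC·ACC·BBB·BA·BA·ACC·ACC·ACC·BBB·BA·BA·BBB·BA·BA·BBB·BA·BA
    A ↦ BBB
    B ↦ ACC
    C ↦ BA

A->BBB, B->ACC, C->BA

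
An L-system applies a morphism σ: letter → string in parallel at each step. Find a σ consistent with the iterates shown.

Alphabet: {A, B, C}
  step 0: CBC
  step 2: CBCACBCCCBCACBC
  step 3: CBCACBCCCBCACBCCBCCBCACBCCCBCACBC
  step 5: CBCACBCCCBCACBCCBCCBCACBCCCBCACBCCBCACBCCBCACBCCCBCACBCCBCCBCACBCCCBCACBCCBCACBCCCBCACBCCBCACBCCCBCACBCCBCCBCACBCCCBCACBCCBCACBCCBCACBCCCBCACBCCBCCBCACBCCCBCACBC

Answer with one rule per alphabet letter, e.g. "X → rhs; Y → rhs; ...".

  step 2 ⇒ step 3: CBCACBCCCBCACBC ⇒ CBC·A·CBC·C·CBC·A·CBC·CBC·CBC·A·CBC·C·CBC·A·CBC
    A ↦ C
    B ↦ A
    C ↦ CBC

A->C, B->A, C->CBC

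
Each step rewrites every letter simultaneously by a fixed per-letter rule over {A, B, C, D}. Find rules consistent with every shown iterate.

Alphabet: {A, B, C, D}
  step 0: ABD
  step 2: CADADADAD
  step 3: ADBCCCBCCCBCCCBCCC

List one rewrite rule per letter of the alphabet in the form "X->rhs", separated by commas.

  step 2 ⇒ step 3: CADADADAD ⇒ AD·BC·CC·BC·CC·BC·CC·BC·CC
    A ↦ BC
    C ↦ AD
    D ↦ CC
    B ↦ C  (constrained at step 0)

A->BC, B->C, C->AD, D->CC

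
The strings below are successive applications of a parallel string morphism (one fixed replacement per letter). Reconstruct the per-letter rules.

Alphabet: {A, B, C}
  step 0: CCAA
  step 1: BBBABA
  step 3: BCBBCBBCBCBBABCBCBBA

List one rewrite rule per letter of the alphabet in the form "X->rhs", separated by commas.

  step 0 ⇒ step 1: CCAA ⇒ B·B·BA·BA
    A ↦ BA
    C ↦ B
    B ↦ CB  (constrained at step 1)

A->BA, B->CB, C->B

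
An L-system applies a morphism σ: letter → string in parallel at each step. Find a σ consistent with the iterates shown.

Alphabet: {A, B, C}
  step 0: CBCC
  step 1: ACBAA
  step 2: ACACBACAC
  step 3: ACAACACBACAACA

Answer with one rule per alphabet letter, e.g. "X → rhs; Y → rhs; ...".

  step 2 ⇒ step 3: ACACBACAC ⇒ AC·A·AC·A·CB·AC·A·AC·A
    A ↦ AC
    B ↦ CB
    C ↦ A

A->AC, B->CB, C->A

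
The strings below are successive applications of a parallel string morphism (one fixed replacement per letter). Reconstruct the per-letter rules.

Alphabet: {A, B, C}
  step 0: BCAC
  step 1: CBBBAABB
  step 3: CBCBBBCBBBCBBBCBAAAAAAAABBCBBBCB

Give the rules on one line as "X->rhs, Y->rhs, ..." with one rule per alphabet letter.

  step 0 ⇒ step 1: BCAC ⇒ CB·BB·AA·BB
    A ↦ AA
    B ↦ CB
    C ↦ BB

A->AA, B->CB, C->BB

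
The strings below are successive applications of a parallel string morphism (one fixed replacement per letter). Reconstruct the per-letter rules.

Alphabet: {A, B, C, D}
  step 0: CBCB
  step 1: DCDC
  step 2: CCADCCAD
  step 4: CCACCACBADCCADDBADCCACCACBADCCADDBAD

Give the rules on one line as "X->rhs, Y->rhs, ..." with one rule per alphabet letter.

A->BAD, B->C, C->D, D->CCA

  step 1 ⇒ step 2: DCDC ⇒ CCA·D·CCA·D
    C ↦ D
    D ↦ CCA
    A ↦ BAD  (constrained at step 2)
  step 0 ⇒ step 1: CBCB ⇒ D·C·D·C
    B ↦ C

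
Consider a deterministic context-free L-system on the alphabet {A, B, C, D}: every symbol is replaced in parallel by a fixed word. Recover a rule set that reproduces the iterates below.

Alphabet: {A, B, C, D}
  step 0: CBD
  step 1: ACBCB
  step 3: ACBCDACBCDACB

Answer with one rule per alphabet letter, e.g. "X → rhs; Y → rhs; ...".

  step 0 ⇒ step 1: CBD ⇒ A·CB·CB
    B ↦ CB
    C ↦ A
    D ↦ CB
    A ↦ CD  (constrained at step 1)

A->CD, B->CB, C->A, D->CB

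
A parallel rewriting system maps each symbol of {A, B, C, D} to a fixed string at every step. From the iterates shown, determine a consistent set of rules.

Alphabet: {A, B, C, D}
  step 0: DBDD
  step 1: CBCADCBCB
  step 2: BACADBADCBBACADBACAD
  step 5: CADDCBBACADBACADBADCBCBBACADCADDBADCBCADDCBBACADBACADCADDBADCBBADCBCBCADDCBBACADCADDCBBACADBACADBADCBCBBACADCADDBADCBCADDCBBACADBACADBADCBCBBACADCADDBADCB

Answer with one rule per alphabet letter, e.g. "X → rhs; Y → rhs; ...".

  step 1 ⇒ step 2: CBCADCBCB ⇒ BA·CAD·BA·D·CB·BA·CAD·BA·CAD
    A ↦ D
    B ↦ CAD
    C ↦ BA
    D ↦ CB

A->D, B->CAD, C->BA, D->CB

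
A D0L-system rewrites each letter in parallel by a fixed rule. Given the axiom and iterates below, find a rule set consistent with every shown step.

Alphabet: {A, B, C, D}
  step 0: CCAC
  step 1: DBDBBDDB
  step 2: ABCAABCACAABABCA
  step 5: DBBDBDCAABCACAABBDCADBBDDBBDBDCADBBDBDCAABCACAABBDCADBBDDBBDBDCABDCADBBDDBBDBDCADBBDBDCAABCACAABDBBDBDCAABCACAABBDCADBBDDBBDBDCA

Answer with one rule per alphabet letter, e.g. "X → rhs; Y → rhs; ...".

A->BD, B->CA, C->DB, D->AB

  step 1 ⇒ step 2: DBDBBDDB ⇒ AB·CA·AB·CA·CA·AB·AB·CA
    B ↦ CA
    D ↦ AB
  step 0 ⇒ step 1: CCAC ⇒ DB·DB·BD·DB
    A ↦ BD
  step 0 ⇒ step 1: CCAC ⇒ DB·DB·BD·DB
    C ↦ DB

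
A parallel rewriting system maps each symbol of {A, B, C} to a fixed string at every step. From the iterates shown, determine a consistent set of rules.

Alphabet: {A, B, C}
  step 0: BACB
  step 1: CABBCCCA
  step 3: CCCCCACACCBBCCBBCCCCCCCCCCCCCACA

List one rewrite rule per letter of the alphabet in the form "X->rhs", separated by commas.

A->BB, B->CA, C->CC

  step 0 ⇒ step 1: BACB ⇒ CA·BB·CC·CA
    A ↦ BB
    B ↦ CA
    C ↦ CC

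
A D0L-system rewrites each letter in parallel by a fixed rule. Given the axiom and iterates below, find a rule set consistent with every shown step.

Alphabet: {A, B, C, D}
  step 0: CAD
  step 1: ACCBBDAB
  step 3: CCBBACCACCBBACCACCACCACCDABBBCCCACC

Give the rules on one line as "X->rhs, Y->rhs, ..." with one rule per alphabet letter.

A->BB, B->C, C->ACC, D->DAB

  step 0 ⇒ step 1: CAD ⇒ ACC·BB·DAB
    A ↦ BB
    C ↦ ACC
    D ↦ DAB
    B ↦ C  (constrained at step 1)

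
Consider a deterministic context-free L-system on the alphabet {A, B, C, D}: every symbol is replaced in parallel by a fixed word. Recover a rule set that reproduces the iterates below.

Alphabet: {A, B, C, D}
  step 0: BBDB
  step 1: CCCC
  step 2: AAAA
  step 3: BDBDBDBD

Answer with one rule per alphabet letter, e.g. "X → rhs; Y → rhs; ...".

  step 2 ⇒ step 3: AAAA ⇒ BD·BD·BD·BD
    A ↦ BD
  step 0 ⇒ step 1: BBDB ⇒ C·C·C·C
    B ↦ C
  step 1 ⇒ step 2: CCCC ⇒ A·A·A·A
    C ↦ A
  step 0 ⇒ step 1: BBDB ⇒ C·C·C·C
    D ↦ C

A->BD, B->C, C->A, D->C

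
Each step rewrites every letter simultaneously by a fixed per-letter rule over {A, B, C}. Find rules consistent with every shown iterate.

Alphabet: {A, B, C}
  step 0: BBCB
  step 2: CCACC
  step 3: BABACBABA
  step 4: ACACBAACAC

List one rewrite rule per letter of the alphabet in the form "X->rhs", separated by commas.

  step 3 ⇒ step 4: BABACBABA ⇒ A·C·A·C·BA·A·C·A·C
    A ↦ C
    B ↦ A
    C ↦ BA

A->C, B->A, C->BA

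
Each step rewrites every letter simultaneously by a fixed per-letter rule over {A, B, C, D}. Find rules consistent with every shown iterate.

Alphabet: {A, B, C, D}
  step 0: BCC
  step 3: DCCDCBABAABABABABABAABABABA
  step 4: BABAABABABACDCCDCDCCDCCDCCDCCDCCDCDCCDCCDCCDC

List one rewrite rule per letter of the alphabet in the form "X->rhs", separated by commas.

A->DC, B->C, C->ABA, D->B

  step 3 ⇒ step 4: DCCDCBABAABABABABABAABABABA ⇒ B·ABA·ABA·B·ABA·C·DC·C·DC·DC·C·DC·C·DC·C·DC·C·DC·C·DC·DC·C·DC·C·DC·C·DC
    A ↦ DC
    B ↦ C
    C ↦ ABA
    D ↦ B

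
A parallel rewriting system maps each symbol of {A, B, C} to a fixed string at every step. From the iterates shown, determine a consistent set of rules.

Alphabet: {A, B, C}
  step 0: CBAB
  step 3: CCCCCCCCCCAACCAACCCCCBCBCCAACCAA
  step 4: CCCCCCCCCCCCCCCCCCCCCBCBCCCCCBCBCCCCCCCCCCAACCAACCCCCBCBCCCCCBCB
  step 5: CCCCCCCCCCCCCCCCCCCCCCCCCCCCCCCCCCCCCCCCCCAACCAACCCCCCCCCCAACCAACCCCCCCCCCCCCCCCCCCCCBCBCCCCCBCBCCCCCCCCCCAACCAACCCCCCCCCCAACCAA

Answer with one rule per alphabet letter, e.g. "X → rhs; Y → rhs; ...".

A->CB, B->AA, C->CC

  step 4 ⇒ step 5: CCCCCCCCCCCCCCCCCCCCCBCBCCCCCBCBCCCCCCCCCCAACCAACCCCCBCBCCCCCBCB ⇒ CC·CC·CC·CC·CC·CC·CC·CC·CC·CC·CC·CC·CC·CC·CC·CC·CC·CC·CC·CC·CC·AA·CC·AA·CC·CC·CC·CC·CC·AA·CC·AA·CC·CC·CC·CC·CC·CC·CC·CC·CC·CC·CB·CB·CC·CC·CB·CB·CC·CC·CC·CC·CC·AA·CC·AA·CC·CC·CC·CC·CC·AA·CC·AA
    A ↦ CB
    B ↦ AA
    C ↦ CC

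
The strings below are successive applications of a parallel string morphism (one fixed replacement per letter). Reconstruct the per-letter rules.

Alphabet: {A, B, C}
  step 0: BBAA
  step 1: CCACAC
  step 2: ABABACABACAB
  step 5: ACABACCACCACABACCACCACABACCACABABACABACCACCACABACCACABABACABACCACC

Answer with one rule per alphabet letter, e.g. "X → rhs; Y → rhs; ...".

A->AC, B->C, C->AB

  step 1 ⇒ step 2: CCACAC ⇒ AB·AB·AC·AB·AC·AB
    A ↦ AC
    C ↦ AB
  step 0 ⇒ step 1: BBAA ⇒ C·C·AC·AC
    B ↦ C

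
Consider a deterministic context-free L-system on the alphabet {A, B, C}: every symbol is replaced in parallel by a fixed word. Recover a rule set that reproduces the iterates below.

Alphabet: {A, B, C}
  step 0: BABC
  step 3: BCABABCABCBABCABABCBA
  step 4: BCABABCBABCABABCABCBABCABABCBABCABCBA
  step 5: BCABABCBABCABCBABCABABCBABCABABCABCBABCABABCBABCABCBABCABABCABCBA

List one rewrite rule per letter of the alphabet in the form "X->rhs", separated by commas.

  step 4 ⇒ step 5: BCABABCBABCABABCABCBABCABABCBABCABCBA ⇒ BC·A·BA·BC·BA·BC·A·BC·BA·BC·A·BA·BC·BA·BC·A·BA·BC·A·BC·BA·BC·A·BA·BC·BA·BC·A·BC·BA·BC·A·BA·BC·A·BC·BA
    A ↦ BA
    B ↦ BC
    C ↦ A

A->BA, B->BC, C->A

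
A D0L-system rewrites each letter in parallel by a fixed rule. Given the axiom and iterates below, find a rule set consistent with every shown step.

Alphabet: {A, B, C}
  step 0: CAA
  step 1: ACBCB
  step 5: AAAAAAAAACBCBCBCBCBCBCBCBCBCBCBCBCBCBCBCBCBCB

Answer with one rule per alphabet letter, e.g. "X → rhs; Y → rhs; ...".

A->CB, B->AA, C->A

  step 0 ⇒ step 1: CAA ⇒ A·CB·CB
    A ↦ CB
    C ↦ A
    B ↦ AA  (constrained at step 1)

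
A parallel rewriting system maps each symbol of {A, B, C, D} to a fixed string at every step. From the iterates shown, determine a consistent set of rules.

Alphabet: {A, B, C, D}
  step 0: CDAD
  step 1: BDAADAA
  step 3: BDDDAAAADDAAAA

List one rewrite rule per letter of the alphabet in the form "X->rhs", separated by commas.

  step 0 ⇒ step 1: CDAD ⇒ BD·AA·D·AA
    A ↦ D
    C ↦ BD
    D ↦ AA
    B ↦ C  (constrained at step 1)

A->D, B->C, C->BD, D->AA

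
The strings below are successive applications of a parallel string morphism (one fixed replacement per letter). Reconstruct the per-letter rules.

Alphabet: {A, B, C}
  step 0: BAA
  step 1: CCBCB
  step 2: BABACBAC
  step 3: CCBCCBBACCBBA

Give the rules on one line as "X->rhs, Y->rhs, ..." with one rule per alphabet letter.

A->CB, B->C, C->BA

  step 2 ⇒ step 3: BABACBAC ⇒ C·CB·C·CB·BA·C·CB·BA
    A ↦ CB
    B ↦ C
    C ↦ BA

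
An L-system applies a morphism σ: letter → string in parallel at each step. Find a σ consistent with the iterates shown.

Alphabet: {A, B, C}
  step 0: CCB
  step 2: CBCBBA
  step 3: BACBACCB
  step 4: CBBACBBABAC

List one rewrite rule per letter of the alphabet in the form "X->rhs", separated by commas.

A->B, B->C, C->BA

  step 3 ⇒ step 4: BACBACCB ⇒ C·B·BA·C·B·BA·BA·C
    A ↦ B
    B ↦ C
    C ↦ BA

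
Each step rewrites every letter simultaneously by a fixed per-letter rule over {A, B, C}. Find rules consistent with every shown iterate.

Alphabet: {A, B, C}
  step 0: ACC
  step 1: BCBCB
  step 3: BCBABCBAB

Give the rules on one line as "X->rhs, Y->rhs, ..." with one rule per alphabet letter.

A->B, B->A, C->CB

  step 0 ⇒ step 1: ACC ⇒ B·CB·CB
    A ↦ B
    C ↦ CB
    B ↦ A  (constrained at step 1)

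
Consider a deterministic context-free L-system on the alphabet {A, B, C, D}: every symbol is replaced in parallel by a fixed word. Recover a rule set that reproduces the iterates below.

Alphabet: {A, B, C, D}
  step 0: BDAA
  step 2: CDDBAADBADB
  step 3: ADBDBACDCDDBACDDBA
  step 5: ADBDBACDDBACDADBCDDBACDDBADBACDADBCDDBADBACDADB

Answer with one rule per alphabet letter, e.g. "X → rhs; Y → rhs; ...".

A->CD, B->A, C->A, D->DB

  step 2 ⇒ step 3: CDDBAADBADB ⇒ A·DB·DB·A·CD·CD·DB·A·CD·DB·A
    A ↦ CD
    B ↦ A
    C ↦ A
    D ↦ DB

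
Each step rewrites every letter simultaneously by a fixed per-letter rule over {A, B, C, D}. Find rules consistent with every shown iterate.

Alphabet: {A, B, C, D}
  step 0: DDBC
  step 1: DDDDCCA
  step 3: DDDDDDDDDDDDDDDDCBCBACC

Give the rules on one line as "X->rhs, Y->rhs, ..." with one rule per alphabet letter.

A->CB, B->CC, C->A, D->DD

  step 0 ⇒ step 1: DDBC ⇒ DD·DD·CC·A
    B ↦ CC
    C ↦ A
    D ↦ DD
    A ↦ CB  (constrained at step 1)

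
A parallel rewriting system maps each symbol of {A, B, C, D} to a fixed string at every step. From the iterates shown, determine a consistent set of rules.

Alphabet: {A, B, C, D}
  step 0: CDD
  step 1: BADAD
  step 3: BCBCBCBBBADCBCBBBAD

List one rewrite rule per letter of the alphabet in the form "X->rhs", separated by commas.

A->BB, B->CB, C->B, D->AD

  step 0 ⇒ step 1: CDD ⇒ B·AD·AD
    C ↦ B
    D ↦ AD
    A ↦ BB  (constrained at step 1)
    B ↦ CB  (constrained at step 1)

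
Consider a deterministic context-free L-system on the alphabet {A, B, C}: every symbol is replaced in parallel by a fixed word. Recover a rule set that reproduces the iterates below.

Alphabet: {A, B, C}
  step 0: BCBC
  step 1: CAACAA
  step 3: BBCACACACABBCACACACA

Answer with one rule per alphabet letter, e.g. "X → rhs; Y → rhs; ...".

  step 0 ⇒ step 1: BCBC ⇒ CA·A·CA·A
    B ↦ CA
    C ↦ A
    A ↦ BB  (constrained at step 1)

A->BB, B->CA, C->A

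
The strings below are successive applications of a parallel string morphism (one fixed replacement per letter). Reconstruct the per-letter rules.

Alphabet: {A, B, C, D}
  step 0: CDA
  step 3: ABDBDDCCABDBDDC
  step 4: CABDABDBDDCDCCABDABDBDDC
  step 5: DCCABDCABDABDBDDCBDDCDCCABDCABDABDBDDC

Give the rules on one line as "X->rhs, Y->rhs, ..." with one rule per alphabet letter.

  step 4 ⇒ step 5: CABDABDBDDCDCCABDABDBDDC ⇒ DC·C·A·BD·C·A·BD·A·BD·BD·DC·BD·DC·DC·C·A·BD·C·A·BD·A·BD·BD·DC
    A ↦ C
    B ↦ A
    C ↦ DC
    D ↦ BD

A->C, B->A, C->DC, D->BD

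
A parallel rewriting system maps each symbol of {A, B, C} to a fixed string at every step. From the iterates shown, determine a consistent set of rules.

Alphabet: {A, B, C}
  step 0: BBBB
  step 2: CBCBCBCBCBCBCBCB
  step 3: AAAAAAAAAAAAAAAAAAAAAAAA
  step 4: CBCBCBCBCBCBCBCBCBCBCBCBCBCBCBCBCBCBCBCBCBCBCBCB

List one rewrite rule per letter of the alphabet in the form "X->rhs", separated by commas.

  step 3 ⇒ step 4: AAAAAAAAAAAAAAAAAAAAAAAA ⇒ CB·CB·CB·CB·CB·CB·CB·CB·CB·CB·CB·CB·CB·CB·CB·CB·CB·CB·CB·CB·CB·CB·CB·CB
    A ↦ CB
  step 2 ⇒ step 3: CBCBCBCBCBCBCBCB ⇒ A·AA·A·AA·A·AA·A·AA·A·AA·A·AA·A·AA·A·AA
    B ↦ AA
  step 2 ⇒ step 3: CBCBCBCBCBCBCBCB ⇒ A·AA·A·AA·A·AA·A·AA·A·AA·A·AA·A·AA·A·AA
    C ↦ A

A->CB, B->AA, C->A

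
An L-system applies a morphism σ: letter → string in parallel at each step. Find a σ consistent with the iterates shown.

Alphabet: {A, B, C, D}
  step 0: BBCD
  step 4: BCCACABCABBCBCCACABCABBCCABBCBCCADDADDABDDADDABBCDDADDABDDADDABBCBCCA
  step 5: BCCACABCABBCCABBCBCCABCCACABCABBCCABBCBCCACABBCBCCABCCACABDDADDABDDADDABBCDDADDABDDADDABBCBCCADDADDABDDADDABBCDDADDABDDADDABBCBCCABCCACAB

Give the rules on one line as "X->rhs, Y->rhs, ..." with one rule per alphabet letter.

  step 4 ⇒ step 5: BCCACABCABBCBCCACABCABBCCABBCBCCADDADDABDDADDABBCDDADDABDDADDABBCBCCA ⇒ BC·CA·CA·B·CA·B·BC·CA·B·BC·BC·CA·BC·CA·CA·B·CA·B·BC·CA·B·BC·BC·CA·CA·B·BC·BC·CA·BC·CA·CA·B·DDA·DDA·B·DDA·DDA·B·BC·DDA·DDA·B·DDA·DDA·B·BC·BC·CA·DDA·DDA·B·DDA·DDA·B·BC·DDA·DDA·B·DDA·DDA·B·BC·BC·CA·BC·CA·CA·B
    A ↦ B
    B ↦ BC
    C ↦ CA
    D ↦ DDA

A->B, B->BC, C->CA, D->DDA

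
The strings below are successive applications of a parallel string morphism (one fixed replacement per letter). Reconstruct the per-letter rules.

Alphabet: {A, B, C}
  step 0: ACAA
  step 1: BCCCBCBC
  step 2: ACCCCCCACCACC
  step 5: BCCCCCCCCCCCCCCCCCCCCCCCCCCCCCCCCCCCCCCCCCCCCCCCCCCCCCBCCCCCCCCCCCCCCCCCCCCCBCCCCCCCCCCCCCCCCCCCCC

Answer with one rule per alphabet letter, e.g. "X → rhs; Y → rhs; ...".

A->BC, B->A, C->CC

  step 1 ⇒ step 2: BCCCBCBC ⇒ A·CC·CC·CC·A·CC·A·CC
    B ↦ A
    C ↦ CC
  step 0 ⇒ step 1: ACAA ⇒ BC·CC·BC·BC
    A ↦ BC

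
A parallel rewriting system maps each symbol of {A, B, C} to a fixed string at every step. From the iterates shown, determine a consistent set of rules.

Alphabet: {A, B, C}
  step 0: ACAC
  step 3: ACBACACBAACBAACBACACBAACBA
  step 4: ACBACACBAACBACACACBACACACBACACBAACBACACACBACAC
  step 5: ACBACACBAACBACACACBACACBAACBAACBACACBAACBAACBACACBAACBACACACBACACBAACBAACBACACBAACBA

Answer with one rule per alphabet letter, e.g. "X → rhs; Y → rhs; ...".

A->AC, B->C, C->BA

  step 4 ⇒ step 5: ACBACACBAACBACACACBACACACBACACBAACBACACACBACAC ⇒ AC·BA·C·AC·BA·AC·BA·C·AC·AC·BA·C·AC·BA·AC·BA·AC·BA·C·AC·BA·AC·BA·AC·BA·C·AC·BA·AC·BA·C·AC·AC·BA·C·AC·BA·AC·BA·AC·BA·C·AC·BA·AC·BA
    A ↦ AC
    B ↦ C
    C ↦ BA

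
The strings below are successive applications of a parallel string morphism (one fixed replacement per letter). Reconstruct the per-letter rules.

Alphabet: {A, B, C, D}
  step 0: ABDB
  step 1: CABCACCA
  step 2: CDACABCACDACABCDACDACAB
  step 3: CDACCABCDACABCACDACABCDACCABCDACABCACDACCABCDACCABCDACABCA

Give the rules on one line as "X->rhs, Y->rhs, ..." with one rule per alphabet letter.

A->CAB, B->CA, C->CDA, D->C

  step 2 ⇒ step 3: CDACABCACDACABCDACDACAB ⇒ CDA·C·CAB·CDA·CAB·CA·CDA·CAB·CDA·C·CAB·CDA·CAB·CA·CDA·C·CAB·CDA·C·CAB·CDA·CAB·CA
    A ↦ CAB
    B ↦ CA
    C ↦ CDA
    D ↦ C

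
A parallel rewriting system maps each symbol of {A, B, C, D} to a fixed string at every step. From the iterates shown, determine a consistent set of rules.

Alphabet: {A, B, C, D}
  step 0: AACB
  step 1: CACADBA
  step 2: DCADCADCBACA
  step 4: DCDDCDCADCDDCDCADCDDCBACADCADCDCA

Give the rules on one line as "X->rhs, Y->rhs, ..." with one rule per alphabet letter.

A->CA, B->BA, C->D, D->DC

  step 1 ⇒ step 2: CACADBA ⇒ D·CA·D·CA·DC·BA·CA
    A ↦ CA
    B ↦ BA
    C ↦ D
    D ↦ DC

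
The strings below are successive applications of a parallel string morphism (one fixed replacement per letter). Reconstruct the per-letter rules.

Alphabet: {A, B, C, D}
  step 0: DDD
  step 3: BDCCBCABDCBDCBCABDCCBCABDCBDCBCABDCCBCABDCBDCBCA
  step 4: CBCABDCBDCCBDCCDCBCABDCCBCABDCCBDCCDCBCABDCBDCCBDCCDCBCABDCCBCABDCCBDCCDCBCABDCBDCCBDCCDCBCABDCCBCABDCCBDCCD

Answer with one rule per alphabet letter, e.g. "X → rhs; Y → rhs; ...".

A->CD, B->C, C->BDC, D->BCA

  step 3 ⇒ step 4: BDCCBCABDCBDCBCABDCCBCABDCBDCBCABDCCBCABDCBDCBCA ⇒ C·BCA·BDC·BDC·C·BDC·CD·C·BCA·BDC·C·BCA·BDC·C·BDC·CD·C·BCA·BDC·BDC·C·BDC·CD·C·BCA·BDC·C·BCA·BDC·C·BDC·CD·C·BCA·BDC·BDC·C·BDC·CD·C·BCA·BDC·C·BCA·BDC·C·BDC·CD
    A ↦ CD
    B ↦ C
    C ↦ BDC
    D ↦ BCA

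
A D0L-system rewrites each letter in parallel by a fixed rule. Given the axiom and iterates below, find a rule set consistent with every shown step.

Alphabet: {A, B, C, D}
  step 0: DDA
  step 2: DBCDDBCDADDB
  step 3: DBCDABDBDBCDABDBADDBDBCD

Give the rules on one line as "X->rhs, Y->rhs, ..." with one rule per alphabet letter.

A->AD, B->CD, C->AB, D->DB

  step 2 ⇒ step 3: DBCDDBCDADDB ⇒ DB·CD·AB·DB·DB·CD·AB·DB·AD·DB·DB·CD
    A ↦ AD
    B ↦ CD
    C ↦ AB
    D ↦ DB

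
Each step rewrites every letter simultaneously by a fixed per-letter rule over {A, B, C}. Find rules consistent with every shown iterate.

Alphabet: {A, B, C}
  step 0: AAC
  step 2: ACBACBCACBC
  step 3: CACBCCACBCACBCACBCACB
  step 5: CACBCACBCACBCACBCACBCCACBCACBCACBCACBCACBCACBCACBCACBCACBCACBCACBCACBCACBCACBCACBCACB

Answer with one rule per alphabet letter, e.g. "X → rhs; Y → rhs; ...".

  step 2 ⇒ step 3: ACBACBCACBC ⇒ C·ACB·C·C·ACB·C·ACB·C·ACB·C·ACB
    A ↦ C
    B ↦ C
    C ↦ ACB

A->C, B->C, C->ACB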